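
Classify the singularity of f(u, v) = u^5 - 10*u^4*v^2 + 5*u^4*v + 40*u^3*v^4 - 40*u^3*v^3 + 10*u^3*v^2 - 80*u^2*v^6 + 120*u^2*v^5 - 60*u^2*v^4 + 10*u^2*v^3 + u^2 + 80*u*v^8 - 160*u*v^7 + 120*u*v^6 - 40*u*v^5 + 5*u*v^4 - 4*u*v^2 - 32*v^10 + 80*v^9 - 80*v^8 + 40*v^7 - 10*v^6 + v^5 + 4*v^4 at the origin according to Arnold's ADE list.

The Hessian of f at 0 has rank 1. Corank 1: A-series; mu = 4 gives A_4.

A_4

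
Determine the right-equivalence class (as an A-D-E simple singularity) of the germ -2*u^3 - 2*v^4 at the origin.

The Hessian of f at 0 has rank 0. Corank 2; j^3 = -2*u^3 is a perfect cube, so E-series; the 4-jet and mu = 6 give E_6.

E_6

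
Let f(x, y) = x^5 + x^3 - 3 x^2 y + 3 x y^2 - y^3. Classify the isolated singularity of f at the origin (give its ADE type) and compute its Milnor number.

The Hessian of f at 0 is [[0, 0], [0, 0]] with rank 0, so corank 2. A Groebner basis of the Jacobian ideal J(f) in C{x,y} is {y^5, x*y^3 - 3*y^4/4, x^2 - 2*x*y + y^2}; counting standard monomials gives mu = 8. Corank 2; j^3 = (x - y)^3 is a perfect cube, so E-series; the 5-jet and mu = 8 give E_8.

Type E8, Milnor number mu = 8.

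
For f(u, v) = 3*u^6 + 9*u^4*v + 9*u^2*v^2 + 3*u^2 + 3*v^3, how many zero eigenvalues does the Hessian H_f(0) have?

1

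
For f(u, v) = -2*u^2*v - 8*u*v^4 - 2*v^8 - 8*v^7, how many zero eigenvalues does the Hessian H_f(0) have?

Hessian at 0 has rank 0.

2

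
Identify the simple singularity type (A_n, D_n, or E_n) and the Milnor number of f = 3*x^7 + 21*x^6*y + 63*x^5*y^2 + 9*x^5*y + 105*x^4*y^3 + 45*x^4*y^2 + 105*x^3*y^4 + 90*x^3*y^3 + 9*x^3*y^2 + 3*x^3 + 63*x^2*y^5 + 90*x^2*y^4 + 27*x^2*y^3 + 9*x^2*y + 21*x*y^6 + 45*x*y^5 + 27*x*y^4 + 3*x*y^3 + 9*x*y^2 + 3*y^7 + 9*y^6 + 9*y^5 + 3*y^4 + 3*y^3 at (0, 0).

The Hessian of f at 0 has rank 0. Corank 2; j^3 = 3*(x + y)^3 is a perfect cube, so E-series; the 4-jet and mu = 7 give E_7.

Type E_7, Milnor number mu = 7.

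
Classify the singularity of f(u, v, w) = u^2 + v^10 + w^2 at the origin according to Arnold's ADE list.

The Hessian of f at 0 is [[2, 0, 0], [0, 0, 0], [0, 0, 2]] with rank 2, so corank 1. A Groebner basis of the Jacobian ideal J(f) in C{u,v,w} is {v^9, u, w}; counting standard monomials gives mu = 9. Corank 1: A-series; mu = 9 gives A_9.

A_{9}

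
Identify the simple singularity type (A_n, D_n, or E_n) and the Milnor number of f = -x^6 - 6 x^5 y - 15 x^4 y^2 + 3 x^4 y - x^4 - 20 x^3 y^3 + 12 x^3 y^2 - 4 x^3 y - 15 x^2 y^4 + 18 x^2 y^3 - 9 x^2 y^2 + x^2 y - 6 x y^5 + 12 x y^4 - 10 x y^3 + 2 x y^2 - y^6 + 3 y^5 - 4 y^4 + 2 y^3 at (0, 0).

The Hessian of f at 0 is [[0, 0], [0, 0]] with rank 0, so corank 2. A Groebner basis of the Jacobian ideal J(f) in C{x,y} is {y^3, x^2 + 2*y^2, x*y + y^2}; counting standard monomials gives mu = 4. Corank 2; j^3 = y*(x^2 + 2*x*y + 2*y^2) splits into three distinct lines over C (the quadratic factor has nonzero discriminant), so D_4.

Type D_4, Milnor number mu = 4.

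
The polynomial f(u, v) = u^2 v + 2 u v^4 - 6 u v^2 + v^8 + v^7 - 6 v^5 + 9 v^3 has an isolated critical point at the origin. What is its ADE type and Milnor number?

Type D9, Milnor number mu = 9.

The Hessian of f at 0 is [[0, 0], [0, 0]] with rank 0, so corank 2. A Groebner basis of the Jacobian ideal J(f) in C{u,v} is {u^2*v^2 + 48*u^2*v + 6*u^2 - 288*u*v^2 - 27*u*v + 432*v^3 + 27*v^2, 8*u^2*v + u^2 + u*v^3 - 48*u*v^2 - 3*u*v + 72*v^3, u*v + v^4 - 3*v^2, u^3 - 9*u^2*v + 27*u*v^2 - 27*v^3}; counting standard monomials gives mu = 9. Corank 2; j^3 = v*(u - 3*v)^2 has shape L^2 M (L != M), so D-series; mu = 9 gives D_9.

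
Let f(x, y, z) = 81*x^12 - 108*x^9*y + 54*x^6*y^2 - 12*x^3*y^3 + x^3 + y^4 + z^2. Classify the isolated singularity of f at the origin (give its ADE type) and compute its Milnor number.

Type E_6, Milnor number mu = 6.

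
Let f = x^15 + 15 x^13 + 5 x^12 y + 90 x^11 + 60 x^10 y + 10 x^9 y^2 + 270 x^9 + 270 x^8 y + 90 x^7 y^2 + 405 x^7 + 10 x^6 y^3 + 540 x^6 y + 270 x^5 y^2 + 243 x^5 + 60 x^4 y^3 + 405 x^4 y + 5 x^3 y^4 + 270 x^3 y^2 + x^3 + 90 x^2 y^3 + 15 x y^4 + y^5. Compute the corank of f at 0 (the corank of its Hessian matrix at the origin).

2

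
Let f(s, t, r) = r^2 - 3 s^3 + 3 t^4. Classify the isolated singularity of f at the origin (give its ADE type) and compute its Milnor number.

Type E6, Milnor number mu = 6.

The Hessian of f at 0 is [[0, 0, 0], [0, 0, 0], [0, 0, 2]] with rank 1, so corank 2. A Groebner basis of the Jacobian ideal J(f) in C{s,t,r} is {t^3, s^2, r}; counting standard monomials gives mu = 6. Corank 2; j^3 = -3*s^3 is a perfect cube, so E-series; the 4-jet and mu = 6 give E_6.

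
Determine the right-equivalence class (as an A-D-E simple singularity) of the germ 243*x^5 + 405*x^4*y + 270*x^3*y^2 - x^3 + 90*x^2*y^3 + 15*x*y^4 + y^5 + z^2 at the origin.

E8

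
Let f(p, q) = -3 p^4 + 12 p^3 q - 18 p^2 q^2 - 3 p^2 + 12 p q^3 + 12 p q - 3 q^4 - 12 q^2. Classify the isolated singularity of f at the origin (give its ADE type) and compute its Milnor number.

The Hessian of f at 0 has rank 1. Corank 1: A-series; mu = 3 gives A_3.

Type A3, Milnor number mu = 3.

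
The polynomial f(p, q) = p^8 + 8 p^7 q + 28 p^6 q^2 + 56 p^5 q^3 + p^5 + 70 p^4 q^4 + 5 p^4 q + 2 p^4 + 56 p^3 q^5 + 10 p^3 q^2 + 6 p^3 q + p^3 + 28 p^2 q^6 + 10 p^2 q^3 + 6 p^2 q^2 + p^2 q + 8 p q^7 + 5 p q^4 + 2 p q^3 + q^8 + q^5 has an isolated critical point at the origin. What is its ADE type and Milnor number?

Type D9, Milnor number mu = 9.

The Hessian of f at 0 has rank 0. Corank 2; j^3 = p^2*(p + q) has shape L^2 M (L != M), so D-series; mu = 9 gives D_9.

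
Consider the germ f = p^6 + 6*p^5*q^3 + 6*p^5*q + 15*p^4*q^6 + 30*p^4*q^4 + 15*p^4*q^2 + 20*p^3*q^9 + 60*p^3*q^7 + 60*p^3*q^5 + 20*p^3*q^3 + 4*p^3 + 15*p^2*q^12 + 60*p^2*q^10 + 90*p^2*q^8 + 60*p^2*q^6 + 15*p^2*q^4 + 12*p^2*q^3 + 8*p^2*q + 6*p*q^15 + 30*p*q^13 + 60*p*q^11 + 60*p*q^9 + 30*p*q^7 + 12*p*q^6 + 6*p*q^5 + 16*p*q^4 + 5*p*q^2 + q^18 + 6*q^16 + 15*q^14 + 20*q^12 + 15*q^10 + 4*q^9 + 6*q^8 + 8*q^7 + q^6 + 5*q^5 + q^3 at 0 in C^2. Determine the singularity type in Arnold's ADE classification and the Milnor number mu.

Type D_{7}, Milnor number mu = 7.

The Hessian of f at 0 is [[0, 0], [0, 0]] with rank 0, so corank 2. A Groebner basis of the Jacobian ideal J(f) in C{p,q} is {2*p^2 + 3*p*q + q^4 + q^2, p^3 - 16*p^2 - 16*p*q + q^3/8 - 4*q^2, p^2*q + 64*p^2/3 + 64*p*q/3 - q^3/4 + 16*q^2/3, -64*p^2/3 + p*q^2 - 64*p*q/3 + q^3/2 - 16*q^2/3}; counting standard monomials gives mu = 7. Corank 2; j^3 = (p + q)*(2*p + q)^2 has shape L^2 M (L != M), so D-series; mu = 7 gives D_7.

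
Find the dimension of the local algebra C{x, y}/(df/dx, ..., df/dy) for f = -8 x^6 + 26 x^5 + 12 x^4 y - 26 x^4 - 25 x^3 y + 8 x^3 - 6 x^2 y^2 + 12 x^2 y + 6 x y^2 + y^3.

7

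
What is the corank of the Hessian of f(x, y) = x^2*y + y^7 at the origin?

The Hessian at 0 is [[0, 0], [0, 0]] of rank 0; hence corank 2.

2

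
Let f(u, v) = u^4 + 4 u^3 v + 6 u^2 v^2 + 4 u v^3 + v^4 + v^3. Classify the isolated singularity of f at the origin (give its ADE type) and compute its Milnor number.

The Hessian of f at 0 has rank 0. Corank 2; j^3 = v^3 is a perfect cube, so E-series; the 4-jet and mu = 6 give E_6.

Type E6, Milnor number mu = 6.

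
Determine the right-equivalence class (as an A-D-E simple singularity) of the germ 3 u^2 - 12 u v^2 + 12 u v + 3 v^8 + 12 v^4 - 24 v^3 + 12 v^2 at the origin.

A_{7}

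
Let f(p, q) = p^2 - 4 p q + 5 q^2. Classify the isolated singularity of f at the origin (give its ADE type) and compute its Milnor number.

Type A_{1}, Milnor number mu = 1.

The Hessian of f at 0 has rank 2. Corank 0: nondegenerate Morse point, so A_1.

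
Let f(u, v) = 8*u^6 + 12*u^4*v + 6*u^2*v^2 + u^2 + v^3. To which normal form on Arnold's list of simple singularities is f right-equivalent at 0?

The Hessian of f at 0 has rank 1. Corank 1: A-series; mu = 2 gives A_2.

A_2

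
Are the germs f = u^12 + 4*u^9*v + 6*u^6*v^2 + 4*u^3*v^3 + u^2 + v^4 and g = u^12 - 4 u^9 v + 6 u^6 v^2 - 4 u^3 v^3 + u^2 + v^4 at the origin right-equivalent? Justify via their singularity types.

The Hessian of f at 0 is [[2, 0], [0, 0]] with rank 1, so corank 1. A Groebner basis of the Jacobian ideal J(f) in C{u,v} is {v^3, u}; counting standard monomials gives mu = 3. Corank 1: A-series; mu = 3 gives A_3. The Hessian of g at 0 is [[2, 0], [0, 0]] with rank 1, so corank 1. A Groebner basis of the Jacobian ideal J(g) in C{u,v} is {v^3, u}; counting standard monomials gives mu = 3. Corank 1: A-series; mu = 3 gives A_3. Both have type A_3, hence right-equivalent.

Yes.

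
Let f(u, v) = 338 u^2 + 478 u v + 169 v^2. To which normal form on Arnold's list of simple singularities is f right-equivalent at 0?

A_{1}

The Hessian of f at 0 has rank 2. Corank 0: nondegenerate Morse point, so A_1.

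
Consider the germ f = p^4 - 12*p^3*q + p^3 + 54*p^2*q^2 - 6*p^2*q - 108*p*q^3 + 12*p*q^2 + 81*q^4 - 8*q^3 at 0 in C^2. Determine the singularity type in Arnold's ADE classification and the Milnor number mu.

Type E_{6}, Milnor number mu = 6.

The Hessian of f at 0 has rank 0. Corank 2; j^3 = (p - 2*q)^3 is a perfect cube, so E-series; the 4-jet and mu = 6 give E_6.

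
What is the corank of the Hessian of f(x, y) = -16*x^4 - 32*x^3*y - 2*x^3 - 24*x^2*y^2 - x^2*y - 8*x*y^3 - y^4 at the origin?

Hessian at 0 has rank 0.

2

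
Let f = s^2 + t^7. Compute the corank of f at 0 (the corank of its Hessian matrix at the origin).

The Hessian at 0 is [[2, 0], [0, 0]] of rank 1; hence corank 1.

1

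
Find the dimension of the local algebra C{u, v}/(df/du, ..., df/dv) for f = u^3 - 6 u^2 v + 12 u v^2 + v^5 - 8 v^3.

8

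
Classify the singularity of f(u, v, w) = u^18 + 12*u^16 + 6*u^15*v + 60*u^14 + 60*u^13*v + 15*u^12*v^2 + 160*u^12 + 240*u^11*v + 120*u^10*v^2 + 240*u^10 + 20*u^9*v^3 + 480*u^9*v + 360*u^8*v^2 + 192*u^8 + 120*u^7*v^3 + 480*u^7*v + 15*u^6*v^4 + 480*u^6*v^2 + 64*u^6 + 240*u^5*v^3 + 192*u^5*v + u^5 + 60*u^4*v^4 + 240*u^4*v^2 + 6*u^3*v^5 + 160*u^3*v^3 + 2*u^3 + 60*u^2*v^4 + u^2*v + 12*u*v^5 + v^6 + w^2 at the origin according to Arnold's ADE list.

D7

The Hessian of f at 0 is [[0, 0, 0], [0, 0, 0], [0, 0, 2]] with rank 1, so corank 2. A Groebner basis of the Jacobian ideal J(f) in C{u,v,w} is {-u*v/12 + v^5, u*v^2, u^2 + u*v/2, w}; counting standard monomials gives mu = 7. Corank 2; j^3 = u^2*(2*u + v) has shape L^2 M (L != M), so D-series; mu = 7 gives D_7.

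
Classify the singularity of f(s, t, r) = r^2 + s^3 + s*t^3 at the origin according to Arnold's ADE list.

E_{7}

The Hessian of f at 0 is [[0, 0, 0], [0, 0, 0], [0, 0, 2]] with rank 1, so corank 2. A Groebner basis of the Jacobian ideal J(f) in C{s,t,r} is {s^3, s*t^2, 3*s^2 + t^3, r}; counting standard monomials gives mu = 7. Corank 2; j^3 = s^3 is a perfect cube, so E-series; the 4-jet and mu = 7 give E_7.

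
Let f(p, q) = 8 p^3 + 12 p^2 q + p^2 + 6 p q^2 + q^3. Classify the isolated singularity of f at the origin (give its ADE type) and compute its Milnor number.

Type A2, Milnor number mu = 2.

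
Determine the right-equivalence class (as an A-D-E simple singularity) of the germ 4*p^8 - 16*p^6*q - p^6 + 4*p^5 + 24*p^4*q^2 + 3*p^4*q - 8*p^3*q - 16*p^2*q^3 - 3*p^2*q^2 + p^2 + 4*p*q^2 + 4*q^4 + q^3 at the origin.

The Hessian of f at 0 has rank 1. Corank 1: A-series; mu = 2 gives A_2.

A2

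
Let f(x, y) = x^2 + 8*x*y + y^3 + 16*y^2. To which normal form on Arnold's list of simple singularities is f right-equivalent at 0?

The Hessian of f at 0 has rank 1. Corank 1: A-series; mu = 2 gives A_2.

A2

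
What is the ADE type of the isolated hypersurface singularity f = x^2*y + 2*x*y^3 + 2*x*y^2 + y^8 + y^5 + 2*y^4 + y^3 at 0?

D9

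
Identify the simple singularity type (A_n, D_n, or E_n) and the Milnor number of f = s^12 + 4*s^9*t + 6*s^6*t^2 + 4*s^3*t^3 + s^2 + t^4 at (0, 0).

The Hessian of f at 0 has rank 1. Corank 1: A-series; mu = 3 gives A_3.

Type A3, Milnor number mu = 3.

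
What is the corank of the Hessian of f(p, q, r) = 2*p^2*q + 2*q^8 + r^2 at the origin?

2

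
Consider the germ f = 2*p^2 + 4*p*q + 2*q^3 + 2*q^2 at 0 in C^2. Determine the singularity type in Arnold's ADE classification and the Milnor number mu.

Type A_2, Milnor number mu = 2.

The Hessian of f at 0 is [[4, 4], [4, 4]] with rank 1, so corank 1. A Groebner basis of the Jacobian ideal J(f) in C{p,q} is {q^2, p + q}; counting standard monomials gives mu = 2. Corank 1: A-series; mu = 2 gives A_2.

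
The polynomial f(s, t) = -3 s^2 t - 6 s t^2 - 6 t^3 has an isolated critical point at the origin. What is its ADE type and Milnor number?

The Hessian of f at 0 has rank 0. Corank 2; j^3 = -3*t*(s^2 + 2*s*t + 2*t^2) splits into three distinct lines over C (the quadratic factor has nonzero discriminant), so D_4.

Type D4, Milnor number mu = 4.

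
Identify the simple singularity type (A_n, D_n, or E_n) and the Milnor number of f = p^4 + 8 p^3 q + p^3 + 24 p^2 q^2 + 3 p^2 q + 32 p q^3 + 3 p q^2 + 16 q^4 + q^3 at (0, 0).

The Hessian of f at 0 has rank 0. Corank 2; j^3 = (p + q)^3 is a perfect cube, so E-series; the 4-jet and mu = 6 give E_6.

Type E_6, Milnor number mu = 6.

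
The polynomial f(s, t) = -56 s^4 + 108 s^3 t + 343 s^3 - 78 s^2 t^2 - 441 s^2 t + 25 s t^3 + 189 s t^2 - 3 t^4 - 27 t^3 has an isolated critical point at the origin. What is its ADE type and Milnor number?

Type E_{7}, Milnor number mu = 7.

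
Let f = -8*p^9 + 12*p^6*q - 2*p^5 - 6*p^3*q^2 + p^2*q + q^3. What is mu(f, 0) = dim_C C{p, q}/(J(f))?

The Hessian of f at 0 has rank 0. Corank 2; j^3 = q*(p^2 + q^2) splits into three distinct lines over C (the quadratic factor has nonzero discriminant), so D_4.

4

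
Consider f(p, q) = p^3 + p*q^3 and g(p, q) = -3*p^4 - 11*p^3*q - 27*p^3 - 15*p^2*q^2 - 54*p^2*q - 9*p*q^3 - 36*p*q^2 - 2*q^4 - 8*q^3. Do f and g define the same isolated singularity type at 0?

Yes.

The Hessian of f at 0 has rank 0. Corank 2; j^3 = p^3 is a perfect cube, so E-series; the 4-jet and mu = 7 give E_7. The Hessian of g at 0 has rank 0. Corank 2; j^3 = -(3*p + 2*q)^3 is a perfect cube, so E-series; the 4-jet and mu = 7 give E_7. Both have type E_7, hence right-equivalent.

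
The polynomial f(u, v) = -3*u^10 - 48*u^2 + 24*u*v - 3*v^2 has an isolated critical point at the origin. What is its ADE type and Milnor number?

Type A_{9}, Milnor number mu = 9.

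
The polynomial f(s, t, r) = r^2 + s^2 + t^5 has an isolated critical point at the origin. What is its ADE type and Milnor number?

Type A_{4}, Milnor number mu = 4.

The Hessian of f at 0 has rank 2. Corank 1: A-series; mu = 4 gives A_4.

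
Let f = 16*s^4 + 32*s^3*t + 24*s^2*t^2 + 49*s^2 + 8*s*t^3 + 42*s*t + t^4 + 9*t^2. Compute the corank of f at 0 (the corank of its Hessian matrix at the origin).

1

The Hessian at 0 is [[98, 42], [42, 18]] of rank 1; hence corank 1.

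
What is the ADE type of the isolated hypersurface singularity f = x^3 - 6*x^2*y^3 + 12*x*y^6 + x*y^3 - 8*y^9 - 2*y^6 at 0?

The Hessian of f at 0 has rank 0. Corank 2; j^3 = x^3 is a perfect cube, so E-series; the 4-jet and mu = 7 give E_7.

E7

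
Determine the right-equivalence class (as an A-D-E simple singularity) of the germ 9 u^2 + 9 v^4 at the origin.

A3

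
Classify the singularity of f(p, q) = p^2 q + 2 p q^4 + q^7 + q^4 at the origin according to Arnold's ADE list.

The Hessian of f at 0 is [[0, 0], [0, 0]] with rank 0, so corank 2. A Groebner basis of the Jacobian ideal J(f) in C{p,q} is {p^3, p^2/4 + q^3, p*q}; counting standard monomials gives mu = 5. Corank 2; j^3 = p^2*q has shape L^2 M (L != M), so D-series; mu = 5 gives D_5.

D5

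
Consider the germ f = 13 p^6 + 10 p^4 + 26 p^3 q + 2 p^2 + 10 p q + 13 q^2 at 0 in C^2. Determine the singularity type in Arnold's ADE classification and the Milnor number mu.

Type A_1, Milnor number mu = 1.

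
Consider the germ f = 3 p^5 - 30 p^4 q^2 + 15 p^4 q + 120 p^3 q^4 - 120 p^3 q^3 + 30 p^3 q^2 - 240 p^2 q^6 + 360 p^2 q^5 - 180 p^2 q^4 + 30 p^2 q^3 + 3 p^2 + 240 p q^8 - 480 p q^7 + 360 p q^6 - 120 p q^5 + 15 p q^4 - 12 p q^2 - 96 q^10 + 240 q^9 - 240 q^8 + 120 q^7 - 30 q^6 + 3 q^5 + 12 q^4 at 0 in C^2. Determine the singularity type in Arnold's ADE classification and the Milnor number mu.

Type A4, Milnor number mu = 4.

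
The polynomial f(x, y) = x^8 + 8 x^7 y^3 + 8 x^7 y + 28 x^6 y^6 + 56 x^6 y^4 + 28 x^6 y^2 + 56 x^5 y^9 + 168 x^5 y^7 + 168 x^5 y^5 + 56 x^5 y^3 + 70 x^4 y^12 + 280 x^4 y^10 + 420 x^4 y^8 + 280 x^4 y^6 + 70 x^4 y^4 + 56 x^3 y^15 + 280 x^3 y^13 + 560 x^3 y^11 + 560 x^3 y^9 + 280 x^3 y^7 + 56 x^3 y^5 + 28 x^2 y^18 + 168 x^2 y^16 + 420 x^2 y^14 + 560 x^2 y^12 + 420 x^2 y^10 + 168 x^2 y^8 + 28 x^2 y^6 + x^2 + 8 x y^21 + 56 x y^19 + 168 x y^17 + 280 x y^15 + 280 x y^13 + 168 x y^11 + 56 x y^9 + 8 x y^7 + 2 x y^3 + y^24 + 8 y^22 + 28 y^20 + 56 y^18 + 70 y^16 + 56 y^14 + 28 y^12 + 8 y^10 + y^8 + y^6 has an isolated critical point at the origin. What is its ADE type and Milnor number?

The Hessian of f at 0 is [[2, 0], [0, 0]] with rank 1, so corank 1. A Groebner basis of the Jacobian ideal J(f) in C{x,y} is {x^3, x^2*y, x + y^3}; counting standard monomials gives mu = 7. Corank 1: A-series; mu = 7 gives A_7.

Type A_{7}, Milnor number mu = 7.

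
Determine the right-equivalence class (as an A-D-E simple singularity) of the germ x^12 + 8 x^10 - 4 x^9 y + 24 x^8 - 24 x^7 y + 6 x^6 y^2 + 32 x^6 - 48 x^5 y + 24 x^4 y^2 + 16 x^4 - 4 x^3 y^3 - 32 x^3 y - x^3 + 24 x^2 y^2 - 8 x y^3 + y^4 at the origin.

E_{6}

The Hessian of f at 0 is [[0, 0], [0, 0]] with rank 0, so corank 2. A Groebner basis of the Jacobian ideal J(f) in C{x,y} is {y^4, x*y^2 - y^3/6, x^2}; counting standard monomials gives mu = 6. Corank 2; j^3 = -x^3 is a perfect cube, so E-series; the 4-jet and mu = 6 give E_6.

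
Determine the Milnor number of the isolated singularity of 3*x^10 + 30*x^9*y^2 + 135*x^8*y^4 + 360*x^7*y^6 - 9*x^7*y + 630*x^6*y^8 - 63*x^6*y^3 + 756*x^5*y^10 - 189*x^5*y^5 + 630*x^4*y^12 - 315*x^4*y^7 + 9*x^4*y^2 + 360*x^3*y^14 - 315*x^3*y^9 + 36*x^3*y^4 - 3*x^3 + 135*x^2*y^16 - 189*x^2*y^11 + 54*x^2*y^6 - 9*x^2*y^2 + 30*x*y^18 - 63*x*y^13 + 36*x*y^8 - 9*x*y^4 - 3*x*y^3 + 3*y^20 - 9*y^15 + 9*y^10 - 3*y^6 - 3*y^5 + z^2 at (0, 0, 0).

The Hessian of f at 0 has rank 1. Corank 2; j^3 = -3*x^3 is a perfect cube, so E-series; the 4-jet and mu = 7 give E_7.

7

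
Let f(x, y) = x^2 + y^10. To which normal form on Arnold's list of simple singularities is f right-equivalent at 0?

A_{9}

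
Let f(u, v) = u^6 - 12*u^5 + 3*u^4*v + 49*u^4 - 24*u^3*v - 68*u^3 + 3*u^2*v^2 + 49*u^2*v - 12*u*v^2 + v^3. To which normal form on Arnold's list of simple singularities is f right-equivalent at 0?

The Hessian of f at 0 has rank 0. Corank 2; j^3 = -(4*u - v)*(17*u^2 - 8*u*v + v^2) splits into three distinct lines over C (the quadratic factor has nonzero discriminant), so D_4.

D_{4}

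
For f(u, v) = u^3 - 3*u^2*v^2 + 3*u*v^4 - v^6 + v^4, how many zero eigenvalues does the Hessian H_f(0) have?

The Hessian at 0 is [[0, 0], [0, 0]] of rank 0; hence corank 2.

2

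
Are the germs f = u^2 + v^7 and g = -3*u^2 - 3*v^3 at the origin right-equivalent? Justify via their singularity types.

No.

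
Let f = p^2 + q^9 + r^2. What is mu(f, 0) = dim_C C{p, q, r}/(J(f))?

8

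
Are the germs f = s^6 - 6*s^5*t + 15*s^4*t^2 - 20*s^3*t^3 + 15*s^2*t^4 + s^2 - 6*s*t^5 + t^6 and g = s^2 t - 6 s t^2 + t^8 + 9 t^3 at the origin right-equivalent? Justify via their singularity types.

The Hessian of f at 0 has rank 1. Corank 1: A-series; mu = 5 gives A_5. The Hessian of g at 0 has rank 0. Corank 2; j^3 = t*(s - 3*t)^2 has shape L^2 M (L != M), so D-series; mu = 9 gives D_9. f is A_5 but g is D_9, hence not right-equivalent.

No.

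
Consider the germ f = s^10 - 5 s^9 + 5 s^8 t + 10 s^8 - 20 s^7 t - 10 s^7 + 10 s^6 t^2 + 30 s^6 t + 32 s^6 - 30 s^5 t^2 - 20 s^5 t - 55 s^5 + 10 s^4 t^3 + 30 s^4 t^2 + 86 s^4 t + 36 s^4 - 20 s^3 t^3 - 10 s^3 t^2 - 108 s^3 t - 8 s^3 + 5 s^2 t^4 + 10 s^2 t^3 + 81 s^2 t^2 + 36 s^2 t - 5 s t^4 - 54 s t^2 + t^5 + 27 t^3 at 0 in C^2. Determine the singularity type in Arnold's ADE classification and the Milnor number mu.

The Hessian of f at 0 has rank 0. Corank 2; j^3 = -(2*s - 3*t)^3 is a perfect cube, so E-series; the 5-jet and mu = 8 give E_8.

Type E_{8}, Milnor number mu = 8.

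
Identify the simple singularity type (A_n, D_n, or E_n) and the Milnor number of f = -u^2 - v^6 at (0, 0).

The Hessian of f at 0 has rank 1. Corank 1: A-series; mu = 5 gives A_5.

Type A_5, Milnor number mu = 5.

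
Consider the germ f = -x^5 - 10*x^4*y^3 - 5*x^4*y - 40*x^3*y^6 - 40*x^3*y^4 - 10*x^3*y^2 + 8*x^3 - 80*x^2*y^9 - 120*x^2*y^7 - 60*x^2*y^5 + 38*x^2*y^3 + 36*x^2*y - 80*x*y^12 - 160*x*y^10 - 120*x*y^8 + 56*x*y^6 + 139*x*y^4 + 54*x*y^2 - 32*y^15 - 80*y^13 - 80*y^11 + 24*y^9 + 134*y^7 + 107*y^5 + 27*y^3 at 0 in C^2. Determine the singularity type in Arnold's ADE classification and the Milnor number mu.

The Hessian of f at 0 is [[0, 0], [0, 0]] with rank 0, so corank 2. A Groebner basis of the Jacobian ideal J(f) in C{x,y} is {-11*x^2/4 + x*y^3 - 33*x*y/4 - 99*y^2/16, 2*x^2 + 6*x*y + y^4 + 9*y^2/2, x^3 - 27*x*y^2/4 - 27*y^3/4, x^2*y + 3*x*y^2 + 9*y^3/4}; counting standard monomials gives mu = 8. Corank 2; j^3 = (2*x + 3*y)^3 is a perfect cube, so E-series; the 5-jet and mu = 8 give E_8.

Type E_8, Milnor number mu = 8.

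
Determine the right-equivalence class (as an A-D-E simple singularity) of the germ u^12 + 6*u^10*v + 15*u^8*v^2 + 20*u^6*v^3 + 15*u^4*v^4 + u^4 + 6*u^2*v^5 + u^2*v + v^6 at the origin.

D7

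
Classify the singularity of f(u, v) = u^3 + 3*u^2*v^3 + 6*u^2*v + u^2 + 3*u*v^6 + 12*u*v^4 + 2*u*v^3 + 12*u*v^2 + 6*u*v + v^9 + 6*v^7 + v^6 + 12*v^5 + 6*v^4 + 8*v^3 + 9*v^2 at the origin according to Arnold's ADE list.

The Hessian of f at 0 has rank 1. Corank 1: A-series; mu = 2 gives A_2.

A_2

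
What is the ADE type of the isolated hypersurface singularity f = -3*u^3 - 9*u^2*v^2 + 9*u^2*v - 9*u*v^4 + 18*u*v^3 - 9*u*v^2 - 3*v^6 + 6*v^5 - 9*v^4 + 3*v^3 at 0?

E_8

The Hessian of f at 0 is [[0, 0], [0, 0]] with rank 0, so corank 2. A Groebner basis of the Jacobian ideal J(f) in C{u,v} is {v^4, u^3 - 3*u^2*v - 3*u^2/2 + 3*u*v + 2*v^3 - 3*v^2/2, u^2/2 + u*v^2 - u*v - v^3 + v^2/2}; counting standard monomials gives mu = 8. Corank 2; j^3 = -3*(u - v)^3 is a perfect cube, so E-series; the 5-jet and mu = 8 give E_8.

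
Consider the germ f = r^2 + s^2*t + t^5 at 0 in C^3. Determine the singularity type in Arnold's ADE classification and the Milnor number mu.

The Hessian of f at 0 has rank 1. Corank 2; j^3 = s^2*t has shape L^2 M (L != M), so D-series; mu = 6 gives D_6.

Type D_{6}, Milnor number mu = 6.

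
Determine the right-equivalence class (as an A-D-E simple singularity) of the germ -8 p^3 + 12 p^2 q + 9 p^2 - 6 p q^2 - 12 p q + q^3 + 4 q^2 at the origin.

The Hessian of f at 0 has rank 1. Corank 1: A-series; mu = 2 gives A_2.

A_2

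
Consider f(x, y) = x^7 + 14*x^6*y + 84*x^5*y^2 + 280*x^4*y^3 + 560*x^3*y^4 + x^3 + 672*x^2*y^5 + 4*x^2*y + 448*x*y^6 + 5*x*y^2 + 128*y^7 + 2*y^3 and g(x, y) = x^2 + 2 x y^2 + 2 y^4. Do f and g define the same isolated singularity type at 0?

The Hessian of f at 0 is [[0, 0], [0, 0]] with rank 0, so corank 2. A Groebner basis of the Jacobian ideal J(f) in C{x,y} is {-x*y/7 + y^6 - y^2/7, x*y^2 + y^3, x^2 + 3*x*y + 2*y^2}; counting standard monomials gives mu = 8. Corank 2; j^3 = (x + y)^2*(x + 2*y) has shape L^2 M (L != M), so D-series; mu = 8 gives D_8. The Hessian of g at 0 is [[2, 0], [0, 0]] with rank 1, so corank 1. A Groebner basis of the Jacobian ideal J(g) in C{x,y} is {x^2, x*y, x + y^2}; counting standard monomials gives mu = 3. Corank 1: A-series; mu = 3 gives A_3. f is D_8 but g is A_3, hence not right-equivalent.

No.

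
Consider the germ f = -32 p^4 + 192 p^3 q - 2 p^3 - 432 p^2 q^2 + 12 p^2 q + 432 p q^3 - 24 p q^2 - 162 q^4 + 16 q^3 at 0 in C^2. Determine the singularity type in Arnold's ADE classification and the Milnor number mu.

The Hessian of f at 0 has rank 0. Corank 2; j^3 = -2*(p - 2*q)^3 is a perfect cube, so E-series; the 4-jet and mu = 6 give E_6.

Type E6, Milnor number mu = 6.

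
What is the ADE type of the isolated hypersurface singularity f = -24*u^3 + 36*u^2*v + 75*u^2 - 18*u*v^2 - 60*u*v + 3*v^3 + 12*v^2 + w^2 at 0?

The Hessian of f at 0 has rank 2. Corank 1: A-series; mu = 2 gives A_2.

A_{2}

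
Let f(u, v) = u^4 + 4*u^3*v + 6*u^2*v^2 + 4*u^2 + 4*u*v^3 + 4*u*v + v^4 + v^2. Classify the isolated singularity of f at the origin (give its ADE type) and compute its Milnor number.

Type A_{3}, Milnor number mu = 3.

The Hessian of f at 0 has rank 1. Corank 1: A-series; mu = 3 gives A_3.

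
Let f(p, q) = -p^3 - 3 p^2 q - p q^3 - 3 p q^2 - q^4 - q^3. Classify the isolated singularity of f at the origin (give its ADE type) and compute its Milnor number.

The Hessian of f at 0 has rank 0. Corank 2; j^3 = -(p + q)^3 is a perfect cube, so E-series; the 4-jet and mu = 7 give E_7.

Type E_{7}, Milnor number mu = 7.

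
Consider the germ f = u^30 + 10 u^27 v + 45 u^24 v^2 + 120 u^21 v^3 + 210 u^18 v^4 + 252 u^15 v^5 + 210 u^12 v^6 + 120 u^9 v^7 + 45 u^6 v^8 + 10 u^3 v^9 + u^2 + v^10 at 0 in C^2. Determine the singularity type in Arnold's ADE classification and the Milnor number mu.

Type A9, Milnor number mu = 9.

The Hessian of f at 0 is [[2, 0], [0, 0]] with rank 1, so corank 1. A Groebner basis of the Jacobian ideal J(f) in C{u,v} is {v^9, u}; counting standard monomials gives mu = 9. Corank 1: A-series; mu = 9 gives A_9.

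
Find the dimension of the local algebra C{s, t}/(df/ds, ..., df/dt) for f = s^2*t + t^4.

The Hessian of f at 0 is [[0, 0], [0, 0]] with rank 0, so corank 2. A Groebner basis of the Jacobian ideal J(f) in C{s,t} is {s^3, s^2/4 + t^3, s*t}; counting standard monomials gives mu = 5. Corank 2; j^3 = s^2*t has shape L^2 M (L != M), so D-series; mu = 5 gives D_5.

5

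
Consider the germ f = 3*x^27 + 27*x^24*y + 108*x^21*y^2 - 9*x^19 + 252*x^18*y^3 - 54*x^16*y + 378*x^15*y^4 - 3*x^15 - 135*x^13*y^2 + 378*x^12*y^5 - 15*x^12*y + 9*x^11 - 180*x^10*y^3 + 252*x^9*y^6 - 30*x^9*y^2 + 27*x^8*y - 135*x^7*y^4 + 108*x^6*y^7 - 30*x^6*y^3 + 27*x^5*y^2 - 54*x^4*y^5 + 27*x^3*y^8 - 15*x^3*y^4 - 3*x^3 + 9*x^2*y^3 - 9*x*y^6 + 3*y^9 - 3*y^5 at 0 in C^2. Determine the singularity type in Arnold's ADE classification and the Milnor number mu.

The Hessian of f at 0 is [[0, 0], [0, 0]] with rank 0, so corank 2. A Groebner basis of the Jacobian ideal J(f) in C{x,y} is {-x^2/2 + x*y^3, y^4, x^3, x^2*y}; counting standard monomials gives mu = 8. Corank 2; j^3 = -3*x^3 is a perfect cube, so E-series; the 5-jet and mu = 8 give E_8.

Type E_{8}, Milnor number mu = 8.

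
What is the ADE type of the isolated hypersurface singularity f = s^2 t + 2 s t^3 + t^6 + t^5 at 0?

D7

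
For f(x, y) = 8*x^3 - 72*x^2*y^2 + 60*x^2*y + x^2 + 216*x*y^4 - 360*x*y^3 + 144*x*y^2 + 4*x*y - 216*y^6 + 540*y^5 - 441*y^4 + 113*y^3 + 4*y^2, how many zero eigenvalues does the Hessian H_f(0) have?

1

The Hessian at 0 is [[2, 4], [4, 8]] of rank 1; hence corank 1.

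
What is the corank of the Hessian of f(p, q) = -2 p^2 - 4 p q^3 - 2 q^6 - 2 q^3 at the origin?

Hessian at 0 has rank 1.

1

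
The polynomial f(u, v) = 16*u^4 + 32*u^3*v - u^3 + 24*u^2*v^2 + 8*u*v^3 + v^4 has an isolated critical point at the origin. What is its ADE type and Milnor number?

Type E6, Milnor number mu = 6.

The Hessian of f at 0 is [[0, 0], [0, 0]] with rank 0, so corank 2. A Groebner basis of the Jacobian ideal J(f) in C{u,v} is {v^4, u*v^2 + v^3/6, u^2}; counting standard monomials gives mu = 6. Corank 2; j^3 = -u^3 is a perfect cube, so E-series; the 4-jet and mu = 6 give E_6.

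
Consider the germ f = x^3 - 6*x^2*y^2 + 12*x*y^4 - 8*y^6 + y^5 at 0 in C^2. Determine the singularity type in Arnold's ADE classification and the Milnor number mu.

The Hessian of f at 0 is [[0, 0], [0, 0]] with rank 0, so corank 2. A Groebner basis of the Jacobian ideal J(f) in C{x,y} is {y^4, x^3, -x^2/4 + x*y^2}; counting standard monomials gives mu = 8. Corank 2; j^3 = x^3 is a perfect cube, so E-series; the 5-jet and mu = 8 give E_8.

Type E8, Milnor number mu = 8.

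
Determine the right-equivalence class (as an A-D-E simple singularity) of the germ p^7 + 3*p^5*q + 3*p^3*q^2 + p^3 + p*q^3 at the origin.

E7

The Hessian of f at 0 has rank 0. Corank 2; j^3 = p^3 is a perfect cube, so E-series; the 4-jet and mu = 7 give E_7.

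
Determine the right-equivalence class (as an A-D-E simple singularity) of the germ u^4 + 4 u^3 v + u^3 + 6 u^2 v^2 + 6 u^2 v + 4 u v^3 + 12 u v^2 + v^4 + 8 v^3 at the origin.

The Hessian of f at 0 has rank 0. Corank 2; j^3 = (u + 2*v)^3 is a perfect cube, so E-series; the 4-jet and mu = 6 give E_6.

E6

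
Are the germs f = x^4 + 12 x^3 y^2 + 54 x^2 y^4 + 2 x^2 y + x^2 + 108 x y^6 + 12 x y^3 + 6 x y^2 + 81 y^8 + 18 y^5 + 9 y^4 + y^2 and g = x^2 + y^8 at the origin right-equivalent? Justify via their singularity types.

The Hessian of f at 0 has rank 2. Corank 0: nondegenerate Morse point, so A_1. The Hessian of g at 0 has rank 1. Corank 1: A-series; mu = 7 gives A_7. f is A_1 but g is A_7, hence not right-equivalent.

No.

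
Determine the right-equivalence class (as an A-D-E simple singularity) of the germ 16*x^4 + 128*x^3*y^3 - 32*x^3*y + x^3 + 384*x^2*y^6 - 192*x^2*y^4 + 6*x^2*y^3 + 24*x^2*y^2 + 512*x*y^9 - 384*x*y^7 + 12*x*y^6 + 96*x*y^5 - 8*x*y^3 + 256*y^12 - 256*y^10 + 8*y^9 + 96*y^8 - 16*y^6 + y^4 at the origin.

E_6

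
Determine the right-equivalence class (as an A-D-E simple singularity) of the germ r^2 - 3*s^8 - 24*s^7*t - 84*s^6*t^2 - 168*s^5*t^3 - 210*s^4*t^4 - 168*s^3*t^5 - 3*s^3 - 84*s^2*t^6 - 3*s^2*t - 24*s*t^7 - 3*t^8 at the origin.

D_9

The Hessian of f at 0 has rank 1. Corank 2; j^3 = -3*s^2*(s + t) has shape L^2 M (L != M), so D-series; mu = 9 gives D_9.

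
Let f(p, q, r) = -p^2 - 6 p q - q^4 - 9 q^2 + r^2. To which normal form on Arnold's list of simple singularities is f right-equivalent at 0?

The Hessian of f at 0 has rank 2. Corank 1: A-series; mu = 3 gives A_3.

A3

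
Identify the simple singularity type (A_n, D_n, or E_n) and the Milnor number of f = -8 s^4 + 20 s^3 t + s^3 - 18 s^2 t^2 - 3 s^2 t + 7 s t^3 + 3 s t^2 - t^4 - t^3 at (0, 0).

Type E_{7}, Milnor number mu = 7.

The Hessian of f at 0 is [[0, 0], [0, 0]] with rank 0, so corank 2. A Groebner basis of the Jacobian ideal J(f) in C{s,t} is {3*s^2/4 - 3*s*t/2 + t^4 - t^3/4 + 3*t^2/4, s^3 - 9*s^2/4 + 9*s*t/2 - t^3/4 - 9*t^2/4, s^2*t - 7*s^2/4 + 7*s*t/2 - 5*t^3/12 - 7*t^2/4, -s^2 + s*t^2 + 2*s*t - 2*t^3/3 - t^2}; counting standard monomials gives mu = 7. Corank 2; j^3 = (s - t)^3 is a perfect cube, so E-series; the 4-jet and mu = 7 give E_7.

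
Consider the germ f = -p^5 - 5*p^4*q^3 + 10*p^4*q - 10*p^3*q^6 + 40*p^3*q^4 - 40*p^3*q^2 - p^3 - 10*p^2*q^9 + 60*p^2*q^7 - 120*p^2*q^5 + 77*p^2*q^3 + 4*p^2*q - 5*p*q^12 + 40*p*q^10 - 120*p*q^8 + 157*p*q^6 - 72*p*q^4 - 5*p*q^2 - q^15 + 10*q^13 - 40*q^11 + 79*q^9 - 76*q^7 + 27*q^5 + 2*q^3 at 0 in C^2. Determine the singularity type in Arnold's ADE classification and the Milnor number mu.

Type D_{6}, Milnor number mu = 6.

The Hessian of f at 0 has rank 0. Corank 2; j^3 = -(p - 2*q)*(p - q)^2 has shape L^2 M (L != M), so D-series; mu = 6 gives D_6.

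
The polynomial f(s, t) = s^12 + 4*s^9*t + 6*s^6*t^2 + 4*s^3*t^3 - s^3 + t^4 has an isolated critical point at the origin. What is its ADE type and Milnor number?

The Hessian of f at 0 has rank 0. Corank 2; j^3 = -s^3 is a perfect cube, so E-series; the 4-jet and mu = 6 give E_6.

Type E6, Milnor number mu = 6.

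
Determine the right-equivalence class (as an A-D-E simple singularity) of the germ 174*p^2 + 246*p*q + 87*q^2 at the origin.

A_1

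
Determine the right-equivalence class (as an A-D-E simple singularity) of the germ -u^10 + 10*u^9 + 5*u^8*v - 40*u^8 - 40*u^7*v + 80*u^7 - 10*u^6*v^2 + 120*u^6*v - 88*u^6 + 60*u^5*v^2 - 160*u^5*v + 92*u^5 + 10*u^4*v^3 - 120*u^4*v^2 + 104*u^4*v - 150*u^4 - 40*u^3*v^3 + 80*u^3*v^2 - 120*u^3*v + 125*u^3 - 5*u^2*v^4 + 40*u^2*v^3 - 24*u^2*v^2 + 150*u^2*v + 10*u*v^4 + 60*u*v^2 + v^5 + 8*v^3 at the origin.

E_8

The Hessian of f at 0 has rank 0. Corank 2; j^3 = (5*u + 2*v)^3 is a perfect cube, so E-series; the 5-jet and mu = 8 give E_8.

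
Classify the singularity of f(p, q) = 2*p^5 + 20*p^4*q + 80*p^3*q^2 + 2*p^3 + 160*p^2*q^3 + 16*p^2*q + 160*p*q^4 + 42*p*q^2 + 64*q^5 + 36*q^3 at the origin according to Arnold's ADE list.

The Hessian of f at 0 has rank 0. Corank 2; j^3 = 2*(p + 2*q)*(p + 3*q)^2 has shape L^2 M (L != M), so D-series; mu = 6 gives D_6.

D_6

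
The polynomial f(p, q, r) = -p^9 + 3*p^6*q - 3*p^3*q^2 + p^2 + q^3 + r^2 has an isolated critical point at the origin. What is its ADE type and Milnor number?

The Hessian of f at 0 is [[2, 0, 0], [0, 0, 0], [0, 0, 2]] with rank 2, so corank 1. A Groebner basis of the Jacobian ideal J(f) in C{p,q,r} is {q^2, p, r}; counting standard monomials gives mu = 2. Corank 1: A-series; mu = 2 gives A_2.

Type A_2, Milnor number mu = 2.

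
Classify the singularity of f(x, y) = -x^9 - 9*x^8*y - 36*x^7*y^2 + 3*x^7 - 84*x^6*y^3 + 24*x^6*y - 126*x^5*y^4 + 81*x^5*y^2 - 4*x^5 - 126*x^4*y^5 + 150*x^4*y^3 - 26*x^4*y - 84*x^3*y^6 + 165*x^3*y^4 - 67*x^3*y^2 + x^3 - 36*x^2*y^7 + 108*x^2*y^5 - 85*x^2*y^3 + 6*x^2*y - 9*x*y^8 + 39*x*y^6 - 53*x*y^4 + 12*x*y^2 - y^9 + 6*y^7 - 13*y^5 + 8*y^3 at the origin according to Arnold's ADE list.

E_8

The Hessian of f at 0 has rank 0. Corank 2; j^3 = (x + 2*y)^3 is a perfect cube, so E-series; the 5-jet and mu = 8 give E_8.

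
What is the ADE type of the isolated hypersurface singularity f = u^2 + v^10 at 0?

A_{9}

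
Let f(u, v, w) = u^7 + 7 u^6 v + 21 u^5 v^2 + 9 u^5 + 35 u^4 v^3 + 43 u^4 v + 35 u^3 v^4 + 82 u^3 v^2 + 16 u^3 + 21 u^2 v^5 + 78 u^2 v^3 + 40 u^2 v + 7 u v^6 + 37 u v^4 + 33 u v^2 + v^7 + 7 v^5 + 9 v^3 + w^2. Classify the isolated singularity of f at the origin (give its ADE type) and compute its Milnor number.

The Hessian of f at 0 has rank 1. Corank 2; j^3 = (u + v)*(4*u + 3*v)^2 has shape L^2 M (L != M), so D-series; mu = 6 gives D_6.

Type D_6, Milnor number mu = 6.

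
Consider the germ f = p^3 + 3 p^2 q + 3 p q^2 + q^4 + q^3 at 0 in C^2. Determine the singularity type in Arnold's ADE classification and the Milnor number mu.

The Hessian of f at 0 is [[0, 0], [0, 0]] with rank 0, so corank 2. A Groebner basis of the Jacobian ideal J(f) in C{p,q} is {q^3, p^2 + 2*p*q + q^2}; counting standard monomials gives mu = 6. Corank 2; j^3 = (p + q)^3 is a perfect cube, so E-series; the 4-jet and mu = 6 give E_6.

Type E_{6}, Milnor number mu = 6.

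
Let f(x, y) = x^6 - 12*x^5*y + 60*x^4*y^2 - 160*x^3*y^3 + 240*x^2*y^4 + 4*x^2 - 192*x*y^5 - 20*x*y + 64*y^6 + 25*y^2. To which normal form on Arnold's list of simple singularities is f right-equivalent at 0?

A5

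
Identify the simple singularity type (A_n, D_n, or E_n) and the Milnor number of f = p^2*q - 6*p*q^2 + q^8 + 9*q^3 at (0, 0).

Type D_9, Milnor number mu = 9.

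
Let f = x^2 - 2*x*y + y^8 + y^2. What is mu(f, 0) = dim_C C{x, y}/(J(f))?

The Hessian of f at 0 is [[2, -2], [-2, 2]] with rank 1, so corank 1. A Groebner basis of the Jacobian ideal J(f) in C{x,y} is {y^7, x - y}; counting standard monomials gives mu = 7. Corank 1: A-series; mu = 7 gives A_7.

7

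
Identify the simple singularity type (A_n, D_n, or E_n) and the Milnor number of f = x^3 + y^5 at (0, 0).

Type E8, Milnor number mu = 8.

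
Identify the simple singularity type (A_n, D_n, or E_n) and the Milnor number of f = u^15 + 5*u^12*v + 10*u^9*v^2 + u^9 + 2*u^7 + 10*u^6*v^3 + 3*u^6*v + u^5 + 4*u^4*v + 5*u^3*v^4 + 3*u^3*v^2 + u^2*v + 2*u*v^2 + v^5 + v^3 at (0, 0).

Type D6, Milnor number mu = 6.

The Hessian of f at 0 is [[0, 0], [0, 0]] with rank 0, so corank 2. A Groebner basis of the Jacobian ideal J(f) in C{u,v} is {-u*v + v^4 - v^2, u*v^2 + v^3, u^2 + 7*u*v + 6*v^2}; counting standard monomials gives mu = 6. Corank 2; j^3 = v*(u + v)^2 has shape L^2 M (L != M), so D-series; mu = 6 gives D_6.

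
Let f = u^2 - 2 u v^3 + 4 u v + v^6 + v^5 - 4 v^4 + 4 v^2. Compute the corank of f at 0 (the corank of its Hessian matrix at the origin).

1

The Hessian at 0 is [[2, 4], [4, 8]] of rank 1; hence corank 1.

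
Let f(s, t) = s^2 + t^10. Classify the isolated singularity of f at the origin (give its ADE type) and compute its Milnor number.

The Hessian of f at 0 has rank 1. Corank 1: A-series; mu = 9 gives A_9.

Type A_9, Milnor number mu = 9.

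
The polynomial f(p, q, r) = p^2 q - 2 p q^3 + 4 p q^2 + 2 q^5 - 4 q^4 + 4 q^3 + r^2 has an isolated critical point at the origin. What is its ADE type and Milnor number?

Type D6, Milnor number mu = 6.

The Hessian of f at 0 is [[0, 0, 0], [0, 0, 0], [0, 0, 2]] with rank 1, so corank 2. A Groebner basis of the Jacobian ideal J(f) in C{p,q,r} is {p^3 + 3*p^2 + 20*p*q + 28*q^2, p^2*q - p^2 - 8*p*q - 12*q^2, p^2/4 + p*q^2 + 3*p*q + 5*q^2, -p*q + q^3 - 2*q^2, r}; counting standard monomials gives mu = 6. Corank 2; j^3 = q*(p + 2*q)^2 has shape L^2 M (L != M), so D-series; mu = 6 gives D_6.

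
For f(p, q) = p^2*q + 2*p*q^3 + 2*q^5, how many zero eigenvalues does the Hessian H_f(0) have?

2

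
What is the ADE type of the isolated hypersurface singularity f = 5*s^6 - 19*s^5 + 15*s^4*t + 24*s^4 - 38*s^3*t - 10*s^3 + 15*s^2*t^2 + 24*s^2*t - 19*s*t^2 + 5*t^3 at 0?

The Hessian of f at 0 has rank 0. Corank 2; j^3 = -(s - t)*(10*s^2 - 14*s*t + 5*t^2) splits into three distinct lines over C (the quadratic factor has nonzero discriminant), so D_4.

D_4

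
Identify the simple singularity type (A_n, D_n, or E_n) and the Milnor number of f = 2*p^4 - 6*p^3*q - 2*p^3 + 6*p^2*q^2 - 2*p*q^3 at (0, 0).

Type E7, Milnor number mu = 7.

The Hessian of f at 0 is [[0, 0], [0, 0]] with rank 0, so corank 2. A Groebner basis of the Jacobian ideal J(f) in C{p,q} is {3*p^2 + q^4 + q^3, p^3, p^2*q - p^2 - q^3/3, -2*p^2 + p*q^2 - 2*q^3/3}; counting standard monomials gives mu = 7. Corank 2; j^3 = -2*p^3 is a perfect cube, so E-series; the 4-jet and mu = 7 give E_7.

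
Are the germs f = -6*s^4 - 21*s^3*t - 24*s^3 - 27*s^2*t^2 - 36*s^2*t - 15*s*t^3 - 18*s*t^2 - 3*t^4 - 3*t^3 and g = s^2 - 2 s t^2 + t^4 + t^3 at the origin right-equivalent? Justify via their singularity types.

No.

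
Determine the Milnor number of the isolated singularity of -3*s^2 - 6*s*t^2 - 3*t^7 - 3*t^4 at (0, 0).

The Hessian of f at 0 is [[-6, 0], [0, 0]] with rank 1, so corank 1. A Groebner basis of the Jacobian ideal J(f) in C{s,t} is {s^3, s + t^2}; counting standard monomials gives mu = 6. Corank 1: A-series; mu = 6 gives A_6.

6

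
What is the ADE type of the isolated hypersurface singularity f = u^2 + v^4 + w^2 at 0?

A_{3}

The Hessian of f at 0 is [[2, 0, 0], [0, 0, 0], [0, 0, 2]] with rank 2, so corank 1. A Groebner basis of the Jacobian ideal J(f) in C{u,v,w} is {v^3, u, w}; counting standard monomials gives mu = 3. Corank 1: A-series; mu = 3 gives A_3.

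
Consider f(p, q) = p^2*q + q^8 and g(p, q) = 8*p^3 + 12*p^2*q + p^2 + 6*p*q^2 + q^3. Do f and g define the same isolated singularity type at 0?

No.

The Hessian of f at 0 has rank 0. Corank 2; j^3 = p^2*q has shape L^2 M (L != M), so D-series; mu = 9 gives D_9. The Hessian of g at 0 has rank 1. Corank 1: A-series; mu = 2 gives A_2. f is D_9 but g is A_2, hence not right-equivalent.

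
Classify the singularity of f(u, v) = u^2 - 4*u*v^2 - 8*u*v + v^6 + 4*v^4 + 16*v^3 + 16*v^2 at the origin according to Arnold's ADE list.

The Hessian of f at 0 has rank 1. Corank 1: A-series; mu = 5 gives A_5.

A_5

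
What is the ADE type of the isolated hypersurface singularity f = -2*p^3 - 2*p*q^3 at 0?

The Hessian of f at 0 is [[0, 0], [0, 0]] with rank 0, so corank 2. A Groebner basis of the Jacobian ideal J(f) in C{p,q} is {p^3, p*q^2, 3*p^2 + q^3}; counting standard monomials gives mu = 7. Corank 2; j^3 = -2*p^3 is a perfect cube, so E-series; the 4-jet and mu = 7 give E_7.

E_{7}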